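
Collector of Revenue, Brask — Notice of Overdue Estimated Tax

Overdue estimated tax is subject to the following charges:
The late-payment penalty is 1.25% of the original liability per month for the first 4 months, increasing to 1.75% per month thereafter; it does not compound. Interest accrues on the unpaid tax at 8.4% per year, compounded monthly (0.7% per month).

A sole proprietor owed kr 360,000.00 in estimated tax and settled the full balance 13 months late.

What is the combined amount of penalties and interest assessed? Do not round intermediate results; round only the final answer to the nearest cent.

kr 108,871.86

Penalty, months 1–4: 4 × 1.25% × kr 360,000.00 = kr 18,000.00
Penalty, months 5–13: 9 × 1.75% × kr 360,000.00 = kr 56,700.00
Interest: kr 360,000.00 × ((1 + 0.007)^13 − 1) = kr 360,000.00 × 0.0949218… = kr 34,171.8612…
Penalties + interest = kr 74,700.0000 + kr 34,171.8612… = kr 108,871.86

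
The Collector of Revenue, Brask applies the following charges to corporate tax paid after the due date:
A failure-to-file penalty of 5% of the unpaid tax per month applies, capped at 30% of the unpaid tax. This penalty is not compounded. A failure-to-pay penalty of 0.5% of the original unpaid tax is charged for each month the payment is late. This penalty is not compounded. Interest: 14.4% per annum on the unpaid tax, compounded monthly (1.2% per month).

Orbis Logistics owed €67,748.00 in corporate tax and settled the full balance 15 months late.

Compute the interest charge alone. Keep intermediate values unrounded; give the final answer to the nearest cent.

Interest: €67,748.00 × ((1 + 0.012)^15 − 1) = €67,748.00 × 0.1959353… = €13,274.2252…

€13,274.23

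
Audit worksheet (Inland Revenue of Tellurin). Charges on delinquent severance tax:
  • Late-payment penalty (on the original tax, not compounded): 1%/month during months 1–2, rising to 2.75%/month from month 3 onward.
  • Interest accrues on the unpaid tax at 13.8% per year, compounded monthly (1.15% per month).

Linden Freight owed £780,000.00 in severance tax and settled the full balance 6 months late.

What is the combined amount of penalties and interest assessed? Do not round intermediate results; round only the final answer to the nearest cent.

£156,791.26

Penalty, months 1–2: 2 × 1% × £780,000.00 = £15,600.00
Penalty, months 3–6: 4 × 2.75% × £780,000.00 = £85,800.00
Interest: £780,000.00 × ((1 + 0.0115)^6 − 1) = £780,000.00 × 0.0710144… = £55,391.2562…
Penalties + interest = £101,400.0000 + £55,391.2562… = £156,791.26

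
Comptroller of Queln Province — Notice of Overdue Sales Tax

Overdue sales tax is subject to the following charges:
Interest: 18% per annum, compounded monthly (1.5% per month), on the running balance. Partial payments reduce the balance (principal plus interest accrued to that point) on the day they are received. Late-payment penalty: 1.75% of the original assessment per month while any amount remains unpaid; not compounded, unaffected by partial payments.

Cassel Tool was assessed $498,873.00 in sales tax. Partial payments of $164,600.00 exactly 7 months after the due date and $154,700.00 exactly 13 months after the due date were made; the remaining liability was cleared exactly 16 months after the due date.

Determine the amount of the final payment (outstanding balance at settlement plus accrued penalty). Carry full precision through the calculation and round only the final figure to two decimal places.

$422,778.63

Balance at month 7: $498,873.0000 × (1 + 0.015)^7 = $553,671.6612…
After $164,600.00 payment: $553,671.6612… − $164,600.00 = $389,071.6612…
Balance at month 13: $389,071.6612… × (1 + 0.015)^6 = $425,427.7872…
After $154,700.00 payment: $425,427.7872… − $154,700.00 = $270,727.7872…
Balance at month 16: $270,727.7872… × (1 + 0.015)^3 = $283,094.1926…
Penalty: 16 × 1.75% × $498,873.00 = $139,684.44
Final settlement = outstanding balance + penalty = $283,094.1926… + $139,684.44 = $422,778.63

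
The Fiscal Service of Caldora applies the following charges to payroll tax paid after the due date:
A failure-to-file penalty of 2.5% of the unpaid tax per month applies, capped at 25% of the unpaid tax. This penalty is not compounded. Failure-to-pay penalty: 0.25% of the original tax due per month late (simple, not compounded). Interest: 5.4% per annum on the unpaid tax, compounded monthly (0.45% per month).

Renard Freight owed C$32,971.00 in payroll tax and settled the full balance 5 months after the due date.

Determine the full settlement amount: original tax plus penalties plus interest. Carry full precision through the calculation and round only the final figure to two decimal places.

Failure-to-file: 5 × 2.5% × C$32,971.00 = C$4,121.38… (under the 25% cap)
Failure-to-pay penalty: 5 × 0.25% × C$32,971.00 = C$412.14…
Interest: C$32,971.00 × ((1 + 0.0045)^5 − 1) = C$32,971.00 × 0.0227034… = C$748.5542…
Total = C$32,971.00 + C$4,533.5125 + C$748.5542… = C$38,253.07

C$38,253.07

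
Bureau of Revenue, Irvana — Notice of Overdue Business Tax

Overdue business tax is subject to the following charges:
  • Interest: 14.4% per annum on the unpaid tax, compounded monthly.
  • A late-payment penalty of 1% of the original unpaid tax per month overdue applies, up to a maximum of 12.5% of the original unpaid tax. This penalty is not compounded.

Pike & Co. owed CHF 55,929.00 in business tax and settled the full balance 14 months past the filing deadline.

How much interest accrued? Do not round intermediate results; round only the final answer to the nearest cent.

CHF 10,165.33

Interest (14.4%/yr ÷ 12 = 1.2%/month): CHF 55,929.00 × ((1 + 0.012)^14 − 1) = CHF 10,165.3338…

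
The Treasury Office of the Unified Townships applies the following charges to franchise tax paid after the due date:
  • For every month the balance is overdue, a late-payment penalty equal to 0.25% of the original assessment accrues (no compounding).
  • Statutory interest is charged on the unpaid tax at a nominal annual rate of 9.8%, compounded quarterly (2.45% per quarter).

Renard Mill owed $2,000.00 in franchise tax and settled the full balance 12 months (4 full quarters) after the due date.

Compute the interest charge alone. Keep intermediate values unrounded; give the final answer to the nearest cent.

$203.32

Interest: $2,000.00 × ((1 + 0.0245)^4 − 1) = $2,000.00 × 0.1016607… = $203.3214…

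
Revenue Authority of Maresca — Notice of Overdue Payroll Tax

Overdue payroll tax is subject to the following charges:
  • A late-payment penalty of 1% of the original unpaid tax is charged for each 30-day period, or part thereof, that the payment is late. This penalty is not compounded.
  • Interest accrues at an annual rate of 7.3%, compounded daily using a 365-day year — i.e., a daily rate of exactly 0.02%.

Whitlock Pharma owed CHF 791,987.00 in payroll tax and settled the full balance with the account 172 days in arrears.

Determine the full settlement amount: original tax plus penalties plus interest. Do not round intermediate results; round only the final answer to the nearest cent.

Penalty periods: ⌈172/30⌉ = 6; penalty = 6 × 1% × CHF 791,987.00 = CHF 47,519.22
Interest: CHF 791,987.00 × ((1 + 0.0002)^172 − 1) = CHF 791,987.00 × 0.03499496… = CHF 27,715.5561…
Total = CHF 791,987.00 + CHF 47,519.2200 + CHF 27,715.5561… = CHF 867,221.78

CHF 867,221.78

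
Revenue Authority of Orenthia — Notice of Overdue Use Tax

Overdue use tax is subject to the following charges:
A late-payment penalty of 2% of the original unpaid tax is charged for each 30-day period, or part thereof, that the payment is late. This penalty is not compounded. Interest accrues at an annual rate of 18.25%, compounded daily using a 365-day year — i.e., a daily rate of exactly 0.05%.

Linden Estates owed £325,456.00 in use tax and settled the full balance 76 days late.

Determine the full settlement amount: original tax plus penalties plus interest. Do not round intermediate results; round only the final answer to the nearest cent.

£357,585.46

Penalty periods: ⌈76/30⌉ = 3; penalty = 3 × 2% × £325,456.00 = £19,527.36
Interest: £325,456.00 × ((1 + 0.0005)^76 − 1) = £325,456.00 × 0.03872137… = £12,602.1016…
Total = £325,456.00 + £19,527.3600 + £12,602.1016… = £357,585.46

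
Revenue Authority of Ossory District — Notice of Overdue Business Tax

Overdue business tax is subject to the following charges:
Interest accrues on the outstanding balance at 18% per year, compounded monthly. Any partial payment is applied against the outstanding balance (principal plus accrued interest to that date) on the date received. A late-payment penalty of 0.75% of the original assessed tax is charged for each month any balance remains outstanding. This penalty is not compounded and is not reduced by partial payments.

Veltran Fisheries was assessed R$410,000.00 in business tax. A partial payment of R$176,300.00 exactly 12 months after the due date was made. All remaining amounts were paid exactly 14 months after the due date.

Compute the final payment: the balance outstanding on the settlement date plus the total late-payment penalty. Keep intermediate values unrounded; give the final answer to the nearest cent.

Monthly rate = 18% ÷ 12 = 1.5%
Balance at month 12: R$410,000.0000 × (1 + 0.015)^12 = R$490,203.4503…
After R$176,300.00 payment: R$490,203.4503… − R$176,300.00 = R$313,903.4503…
Balance at month 14: R$313,903.4503… × (1 + 0.015)^2 = R$323,391.1821…
Penalty: 14 × 0.75% × R$410,000.00 = R$43,050.00
Final settlement = outstanding balance + penalty = R$323,391.1821… + R$43,050.00 = R$366,441.18

R$366,441.18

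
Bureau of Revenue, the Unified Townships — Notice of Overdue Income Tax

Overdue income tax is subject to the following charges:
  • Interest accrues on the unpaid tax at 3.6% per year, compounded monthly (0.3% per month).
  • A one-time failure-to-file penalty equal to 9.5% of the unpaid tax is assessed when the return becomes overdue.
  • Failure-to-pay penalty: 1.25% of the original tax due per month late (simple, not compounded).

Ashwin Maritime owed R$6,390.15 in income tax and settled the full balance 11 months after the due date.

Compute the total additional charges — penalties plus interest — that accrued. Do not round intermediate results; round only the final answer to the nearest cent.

Failure-to-file penalty: 9.5% × R$6,390.15 = R$607.06…
Failure-to-pay penalty: 11 × 1.25% × R$6,390.15 = R$878.65…
Interest: R$6,390.15 × ((1 + 0.003)^11 − 1) = R$6,390.15 × 0.0334995… = R$214.0667…
Penalties + interest = R$1,485.7099… + R$214.0667… = R$1,699.78

R$1,699.78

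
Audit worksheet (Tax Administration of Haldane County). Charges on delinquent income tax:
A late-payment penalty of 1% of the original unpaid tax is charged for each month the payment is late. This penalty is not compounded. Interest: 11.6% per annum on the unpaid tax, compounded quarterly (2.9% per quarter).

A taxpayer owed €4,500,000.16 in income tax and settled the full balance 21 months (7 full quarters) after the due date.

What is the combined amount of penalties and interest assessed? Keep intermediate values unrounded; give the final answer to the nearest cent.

Late-payment penalty: 21 × 1% × €4,500,000.16 = €945,000.03…
Interest: €4,500,000.16 × ((1 + 0.029)^7 − 1) = €4,500,000.16 × 0.2215398… = €996,929.1568…
Penalties + interest = €945,000.0336 + €996,929.1568… = €1,941,929.19

€1,941,929.19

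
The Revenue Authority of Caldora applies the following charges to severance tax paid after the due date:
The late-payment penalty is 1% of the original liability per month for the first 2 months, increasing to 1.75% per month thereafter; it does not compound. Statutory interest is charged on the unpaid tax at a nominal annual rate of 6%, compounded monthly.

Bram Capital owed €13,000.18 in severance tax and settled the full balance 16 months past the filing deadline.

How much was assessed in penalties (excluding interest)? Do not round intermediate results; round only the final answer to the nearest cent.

Penalty, months 1–2: 2 × 1% × €13,000.18 = €260.00…
Penalty, months 3–16: 14 × 1.75% × €13,000.18 = €3,185.04…
Total penalty = €260.00… + €3,185.04… = €3,445.05

€3,445.05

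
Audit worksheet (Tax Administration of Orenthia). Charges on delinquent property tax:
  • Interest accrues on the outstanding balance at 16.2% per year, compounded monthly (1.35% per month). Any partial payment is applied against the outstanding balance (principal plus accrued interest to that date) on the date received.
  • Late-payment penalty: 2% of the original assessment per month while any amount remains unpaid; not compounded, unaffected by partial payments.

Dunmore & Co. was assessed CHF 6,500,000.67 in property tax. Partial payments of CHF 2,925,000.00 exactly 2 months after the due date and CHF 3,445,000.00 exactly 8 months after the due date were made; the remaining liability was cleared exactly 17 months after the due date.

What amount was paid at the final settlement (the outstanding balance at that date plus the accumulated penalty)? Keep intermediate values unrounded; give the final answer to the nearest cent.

Balance at month 2: CHF 6,500,000.6700 × (1 + 0.0135)^2 = CHF 6,676,685.3132…
After CHF 2,925,000.00 payment: CHF 6,676,685.3132… − CHF 2,925,000.00 = CHF 3,751,685.3132…
Balance at month 8: CHF 3,751,685.3132… × (1 + 0.0135)^6 = CHF 4,066,014.4837…
After CHF 3,445,000.00 payment: CHF 4,066,014.4837… − CHF 3,445,000.00 = CHF 621,014.4837…
Balance at month 17: CHF 621,014.4837… × (1 + 0.0135)^9 = CHF 700,673.1999…
Penalty: 17 × 2% × CHF 6,500,000.67 = CHF 2,210,000.23…
Final settlement = outstanding balance + penalty = CHF 700,673.1999… + CHF 2,210,000.23… = CHF 2,910,673.43

CHF 2,910,673.43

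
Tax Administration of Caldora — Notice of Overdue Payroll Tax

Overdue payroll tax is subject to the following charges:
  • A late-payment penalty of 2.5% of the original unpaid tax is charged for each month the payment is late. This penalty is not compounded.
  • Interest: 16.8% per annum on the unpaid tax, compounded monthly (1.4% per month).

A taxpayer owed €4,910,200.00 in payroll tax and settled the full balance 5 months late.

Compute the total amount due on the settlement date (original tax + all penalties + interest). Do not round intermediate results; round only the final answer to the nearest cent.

Late-payment penalty = 2.5% × €4,910,200.00 × 5 mo = €613,775.00
Interest: €4,910,200.00 × ((1 + 0.014)^5 − 1) = €4,910,200.00 × 0.0719876… = €353,473.6737…
Total = €4,910,200.00 + €613,775.0000 + €353,473.6737… = €5,877,448.67

€5,877,448.67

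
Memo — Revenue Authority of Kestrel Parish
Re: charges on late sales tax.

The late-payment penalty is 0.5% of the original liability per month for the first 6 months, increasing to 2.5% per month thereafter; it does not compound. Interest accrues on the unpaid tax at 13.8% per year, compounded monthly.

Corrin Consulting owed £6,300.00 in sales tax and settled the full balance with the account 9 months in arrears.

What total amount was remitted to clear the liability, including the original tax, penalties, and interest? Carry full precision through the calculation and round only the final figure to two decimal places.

Penalty, months 1–6: 6 × 0.5% × £6,300.00 = £189.00
Penalty, months 7–9: 3 × 2.5% × £6,300.00 = £472.50
Interest (13.8%/yr ÷ 12 = 1.15%/month): £6,300.00 × ((1 + 0.0115)^9 − 1) = £682.8632…
Total = £6,300.00 + £661.5000 + £682.8632… = £7,644.36

£7,644.36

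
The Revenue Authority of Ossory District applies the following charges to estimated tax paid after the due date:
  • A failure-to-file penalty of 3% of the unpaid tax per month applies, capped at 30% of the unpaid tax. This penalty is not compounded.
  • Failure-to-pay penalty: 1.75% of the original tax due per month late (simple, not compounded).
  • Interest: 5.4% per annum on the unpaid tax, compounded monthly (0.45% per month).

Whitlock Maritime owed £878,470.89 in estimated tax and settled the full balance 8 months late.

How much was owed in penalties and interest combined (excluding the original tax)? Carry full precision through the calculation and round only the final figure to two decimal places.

£365,946.49

Failure-to-file: 8 × 3% × £878,470.89 = £210,833.01… (under the 30% cap)
Failure-to-pay penalty = 1.75% × £878,470.89 × 8 mo = £122,985.92…
Interest: £878,470.89 × ((1 + 0.0045)^8 − 1) = £878,470.89 × 0.0365721… = £32,127.5532…
Penalties + interest = £333,818.9382 + £32,127.5532… = £365,946.49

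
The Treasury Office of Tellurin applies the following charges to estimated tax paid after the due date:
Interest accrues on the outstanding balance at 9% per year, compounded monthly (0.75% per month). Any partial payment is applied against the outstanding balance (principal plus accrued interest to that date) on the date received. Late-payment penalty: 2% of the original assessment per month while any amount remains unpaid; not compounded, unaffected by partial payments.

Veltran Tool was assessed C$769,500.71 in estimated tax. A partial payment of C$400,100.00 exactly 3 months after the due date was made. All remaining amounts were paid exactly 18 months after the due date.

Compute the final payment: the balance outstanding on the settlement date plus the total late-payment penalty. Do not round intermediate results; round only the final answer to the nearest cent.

Balance at month 3: C$769,500.7100 × (1 + 0.0075)^3 = C$786,944.6539…
After C$400,100.00 payment: C$786,944.6539… − C$400,100.00 = C$386,844.6539…
Balance at month 18: C$386,844.6539… × (1 + 0.0075)^15 = C$432,725.4334…
Penalty: 18 × 2% × C$769,500.71 = C$277,020.26…
Final settlement = outstanding balance + penalty = C$432,725.4334… + C$277,020.26… = C$709,745.69

C$709,745.69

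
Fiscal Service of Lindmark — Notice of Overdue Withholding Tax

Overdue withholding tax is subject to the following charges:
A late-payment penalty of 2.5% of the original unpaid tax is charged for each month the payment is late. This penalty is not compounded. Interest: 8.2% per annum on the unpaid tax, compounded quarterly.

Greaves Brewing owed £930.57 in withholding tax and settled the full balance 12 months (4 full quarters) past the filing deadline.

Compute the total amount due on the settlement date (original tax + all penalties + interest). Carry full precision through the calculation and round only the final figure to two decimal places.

£1,288.43

Late-payment penalty: 12 × 2.5% × £930.57 = £279.17…
Interest (8.2%/yr ÷ 4 = 2.05%/quarter): £930.57 × ((1 + 0.0205)^4 − 1) = £78.6854…
Total = £930.57 + £279.1710 + £78.6854… = £1,288.43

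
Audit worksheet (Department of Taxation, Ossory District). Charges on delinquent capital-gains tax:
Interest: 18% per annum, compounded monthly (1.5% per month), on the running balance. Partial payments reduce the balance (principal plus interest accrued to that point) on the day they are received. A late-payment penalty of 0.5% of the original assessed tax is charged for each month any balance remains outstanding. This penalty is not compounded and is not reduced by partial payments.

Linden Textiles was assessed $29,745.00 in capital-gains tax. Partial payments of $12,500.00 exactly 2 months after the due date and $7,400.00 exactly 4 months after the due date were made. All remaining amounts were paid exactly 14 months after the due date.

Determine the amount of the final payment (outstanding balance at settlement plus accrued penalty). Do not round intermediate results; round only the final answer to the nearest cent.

$15,187.49

Balance at month 2: $29,745.0000 × (1 + 0.015)^2 = $30,644.0426…
After $12,500.00 payment: $30,644.0426… − $12,500.00 = $18,144.0426…
Balance at month 4: $18,144.0426… × (1 + 0.015)^2 = $18,692.4463…
After $7,400.00 payment: $18,692.4463… − $7,400.00 = $11,292.4463…
Balance at month 14: $11,292.4463… × (1 + 0.015)^10 = $13,105.3450…
Penalty: 14 × 0.5% × $29,745.00 = $2,082.15
Final settlement = outstanding balance + penalty = $13,105.3450… + $2,082.15 = $15,187.49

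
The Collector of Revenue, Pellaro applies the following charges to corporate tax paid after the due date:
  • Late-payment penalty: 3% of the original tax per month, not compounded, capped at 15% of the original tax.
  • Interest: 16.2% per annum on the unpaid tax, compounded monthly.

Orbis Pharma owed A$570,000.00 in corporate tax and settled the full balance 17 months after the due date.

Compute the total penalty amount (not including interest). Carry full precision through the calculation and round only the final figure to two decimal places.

Penalty (uncapped): 17 × 3% × A$570,000.00 = A$290,700.00; cap = 15% × A$570,000.00 = A$85,500.00 → penalty = A$85,500.00

A$85,500.00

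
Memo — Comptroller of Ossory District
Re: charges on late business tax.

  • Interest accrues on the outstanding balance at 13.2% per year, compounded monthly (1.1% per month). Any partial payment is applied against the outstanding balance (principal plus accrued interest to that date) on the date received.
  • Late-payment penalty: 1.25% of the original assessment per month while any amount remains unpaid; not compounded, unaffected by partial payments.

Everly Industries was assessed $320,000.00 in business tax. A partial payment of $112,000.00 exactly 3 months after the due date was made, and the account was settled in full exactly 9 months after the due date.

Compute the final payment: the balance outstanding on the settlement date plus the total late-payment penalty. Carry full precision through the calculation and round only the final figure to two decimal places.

$269,512.01

Balance at month 3: $320,000.0000 × (1 + 0.011)^3 = $330,676.5859…
After $112,000.00 payment: $330,676.5859… − $112,000.00 = $218,676.5859…
Balance at month 9: $218,676.5859… × (1 + 0.011)^6 = $233,512.0080…
Penalty: 9 × 1.25% × $320,000.00 = $36,000.00
Final settlement = outstanding balance + penalty = $233,512.0080… + $36,000.00 = $269,512.01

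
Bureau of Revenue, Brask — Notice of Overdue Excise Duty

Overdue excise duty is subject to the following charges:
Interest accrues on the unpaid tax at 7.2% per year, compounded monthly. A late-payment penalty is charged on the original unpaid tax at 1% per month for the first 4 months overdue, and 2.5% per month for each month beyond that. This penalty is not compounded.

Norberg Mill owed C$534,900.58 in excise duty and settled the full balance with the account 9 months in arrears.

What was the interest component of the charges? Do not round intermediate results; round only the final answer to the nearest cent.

C$29,587.66

Interest (7.2%/yr ÷ 12 = 0.6%/month): C$534,900.58 × ((1 + 0.006)^9 − 1) = C$29,587.6556…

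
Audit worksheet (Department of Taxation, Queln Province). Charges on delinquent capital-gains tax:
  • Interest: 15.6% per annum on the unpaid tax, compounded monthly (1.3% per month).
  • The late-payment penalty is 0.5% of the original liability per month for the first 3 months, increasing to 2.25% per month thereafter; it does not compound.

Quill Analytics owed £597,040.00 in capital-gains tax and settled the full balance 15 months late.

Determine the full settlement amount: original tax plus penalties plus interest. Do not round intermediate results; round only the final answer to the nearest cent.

£894,834.45

Penalty, months 1–3: 3 × 0.5% × £597,040.00 = £8,955.60
Penalty, months 4–15: 12 × 2.25% × £597,040.00 = £161,200.80
Interest: £597,040.00 × ((1 + 0.013)^15 − 1) = £597,040.00 × 0.2137848… = £127,638.0533…
Total = £597,040.00 + £170,156.4000 + £127,638.0533… = £894,834.45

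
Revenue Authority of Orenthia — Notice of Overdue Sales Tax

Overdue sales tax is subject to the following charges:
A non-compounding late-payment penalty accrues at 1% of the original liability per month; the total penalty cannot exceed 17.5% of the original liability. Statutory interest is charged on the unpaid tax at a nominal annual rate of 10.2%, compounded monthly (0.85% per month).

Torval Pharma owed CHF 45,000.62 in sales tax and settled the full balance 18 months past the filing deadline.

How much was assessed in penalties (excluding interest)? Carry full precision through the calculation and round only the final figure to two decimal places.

CHF 7,875.11

Penalty (uncapped): 18 × 1% × CHF 45,000.62 = CHF 8,100.11…; cap = 17.5% × CHF 45,000.62 = CHF 7,875.11… → penalty = CHF 7,875.11…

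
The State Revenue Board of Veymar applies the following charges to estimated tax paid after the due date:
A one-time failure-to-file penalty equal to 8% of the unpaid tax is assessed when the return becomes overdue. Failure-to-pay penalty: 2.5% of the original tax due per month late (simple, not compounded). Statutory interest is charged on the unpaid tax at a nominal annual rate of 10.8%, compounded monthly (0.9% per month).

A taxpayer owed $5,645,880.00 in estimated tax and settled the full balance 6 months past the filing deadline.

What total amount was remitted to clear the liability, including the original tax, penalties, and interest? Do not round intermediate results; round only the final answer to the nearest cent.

Failure-to-file penalty: 8% × $5,645,880.00 = $451,670.40
Failure-to-pay penalty = 2.5% × $5,645,880.00 × 6 mo = $846,882.00
Interest: $5,645,880.00 × ((1 + 0.009)^6 − 1) = $5,645,880.00 × 0.0552297… = $311,820.1388…
Total = $5,645,880.00 + $1,298,552.4000 + $311,820.1388… = $7,256,252.54

$7,256,252.54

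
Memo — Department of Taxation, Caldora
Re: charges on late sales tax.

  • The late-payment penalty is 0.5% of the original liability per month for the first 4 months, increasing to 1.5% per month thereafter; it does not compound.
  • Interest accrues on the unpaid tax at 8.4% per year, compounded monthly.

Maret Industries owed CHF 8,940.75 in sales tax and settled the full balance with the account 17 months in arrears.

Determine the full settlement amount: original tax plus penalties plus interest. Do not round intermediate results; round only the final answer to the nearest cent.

Penalty, months 1–4: 4 × 0.5% × CHF 8,940.75 = CHF 178.82…
Penalty, months 5–17: 13 × 1.5% × CHF 8,940.75 = CHF 1,743.45…
Interest (8.4%/yr ÷ 12 = 0.7%/month): CHF 8,940.75 × ((1 + 0.007)^17 − 1) = CHF 1,125.6678…
Total = CHF 8,940.75 + CHF 1,922.2613… + CHF 1,125.6678… = CHF 11,988.68

CHF 11,988.68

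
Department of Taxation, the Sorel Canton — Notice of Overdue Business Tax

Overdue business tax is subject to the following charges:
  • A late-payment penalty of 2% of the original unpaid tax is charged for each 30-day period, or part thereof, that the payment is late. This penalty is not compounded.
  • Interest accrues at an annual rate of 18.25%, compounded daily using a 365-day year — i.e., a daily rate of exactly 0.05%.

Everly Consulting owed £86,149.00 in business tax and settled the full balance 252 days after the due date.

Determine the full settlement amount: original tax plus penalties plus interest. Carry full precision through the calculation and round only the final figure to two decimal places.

£113,221.02

Penalty periods: ⌈252/30⌉ = 9; penalty = 9 × 2% × £86,149.00 = £15,506.82
Interest: £86,149.00 × ((1 + 0.0005)^252 − 1) = £86,149.00 × 0.13424645… = £11,565.1975…
Total = £86,149.00 + £15,506.8200 + £11,565.1975… = £113,221.02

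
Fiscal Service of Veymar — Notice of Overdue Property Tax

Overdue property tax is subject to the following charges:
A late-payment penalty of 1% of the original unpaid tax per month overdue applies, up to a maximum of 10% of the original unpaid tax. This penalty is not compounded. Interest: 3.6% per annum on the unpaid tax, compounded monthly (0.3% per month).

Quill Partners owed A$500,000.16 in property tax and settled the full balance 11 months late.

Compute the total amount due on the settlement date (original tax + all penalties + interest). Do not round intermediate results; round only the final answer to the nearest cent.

Penalty (uncapped): 11 × 1% × A$500,000.16 = A$55,000.02…; cap = 10% × A$500,000.16 = A$50,000.02… → penalty = A$50,000.02…
Interest: A$500,000.16 × ((1 + 0.003)^11 − 1) = A$500,000.16 × 0.0334995… = A$16,749.7463…
Total = A$500,000.16 + A$50,000.0160 + A$16,749.7463… = A$566,749.92

A$566,749.92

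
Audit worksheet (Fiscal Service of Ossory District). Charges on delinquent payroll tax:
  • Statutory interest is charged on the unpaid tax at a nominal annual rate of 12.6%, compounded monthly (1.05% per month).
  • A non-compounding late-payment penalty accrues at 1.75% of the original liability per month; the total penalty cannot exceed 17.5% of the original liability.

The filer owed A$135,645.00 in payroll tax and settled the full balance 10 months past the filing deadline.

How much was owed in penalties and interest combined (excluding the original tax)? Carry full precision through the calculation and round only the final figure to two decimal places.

Penalty (uncapped): 10 × 1.75% × A$135,645.00 = A$23,737.88…; cap = 17.5% × A$135,645.00 = A$23,737.88… → penalty = A$23,737.88…
Interest: A$135,645.00 × ((1 + 0.0105)^10 − 1) = A$135,645.00 × 0.1101028… = A$14,934.8875…
Penalties + interest = A$23,737.8750 + A$14,934.8875… = A$38,672.76

A$38,672.76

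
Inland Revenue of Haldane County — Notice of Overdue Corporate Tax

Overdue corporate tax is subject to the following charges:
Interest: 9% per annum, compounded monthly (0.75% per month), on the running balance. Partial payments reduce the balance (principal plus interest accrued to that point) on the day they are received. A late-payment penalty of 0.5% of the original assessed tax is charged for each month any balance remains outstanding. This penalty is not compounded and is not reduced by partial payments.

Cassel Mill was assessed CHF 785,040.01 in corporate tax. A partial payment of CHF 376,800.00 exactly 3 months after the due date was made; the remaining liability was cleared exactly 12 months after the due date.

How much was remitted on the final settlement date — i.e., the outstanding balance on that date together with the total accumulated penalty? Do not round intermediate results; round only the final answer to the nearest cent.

CHF 502,774.05

Balance at month 3: CHF 785,040.0100 × (1 + 0.0075)^3 = CHF 802,836.2169…
After CHF 376,800.00 payment: CHF 802,836.2169… − CHF 376,800.00 = CHF 426,036.2169…
Balance at month 12: CHF 426,036.2169… × (1 + 0.0075)^9 = CHF 455,671.6537…
Penalty: 12 × 0.5% × CHF 785,040.01 = CHF 47,102.40…
Final settlement = outstanding balance + penalty = CHF 455,671.6537… + CHF 47,102.40… = CHF 502,774.05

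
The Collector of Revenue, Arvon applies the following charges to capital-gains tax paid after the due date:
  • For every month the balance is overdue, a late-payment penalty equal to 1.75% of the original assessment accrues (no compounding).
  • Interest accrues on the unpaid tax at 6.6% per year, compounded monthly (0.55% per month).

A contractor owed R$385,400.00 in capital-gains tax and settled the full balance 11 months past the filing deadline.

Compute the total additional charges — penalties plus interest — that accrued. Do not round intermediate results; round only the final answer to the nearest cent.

Late-payment penalty = 1.75% × R$385,400.00 × 11 mo = R$74,189.50
Interest: R$385,400.00 × ((1 + 0.0055)^11 − 1) = R$385,400.00 × 0.0621915… = R$23,968.6065…
Penalties + interest = R$74,189.5000 + R$23,968.6065… = R$98,158.11

R$98,158.11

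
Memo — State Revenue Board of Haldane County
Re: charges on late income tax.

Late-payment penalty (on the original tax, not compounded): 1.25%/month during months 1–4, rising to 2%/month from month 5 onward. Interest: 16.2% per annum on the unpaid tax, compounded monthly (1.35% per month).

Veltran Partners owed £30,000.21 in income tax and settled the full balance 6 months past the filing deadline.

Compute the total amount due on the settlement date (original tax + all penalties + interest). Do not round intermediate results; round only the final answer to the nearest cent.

£35,213.75

Penalty, months 1–4: 4 × 1.25% × £30,000.21 = £1,500.01…
Penalty, months 5–6: 2 × 2% × £30,000.21 = £1,200.01…
Interest: £30,000.21 × ((1 + 0.0135)^6 − 1) = £30,000.21 × 0.0837835… = £2,513.5213…
Total = £30,000.21 + £2,700.0189 + £2,513.5213… = £35,213.75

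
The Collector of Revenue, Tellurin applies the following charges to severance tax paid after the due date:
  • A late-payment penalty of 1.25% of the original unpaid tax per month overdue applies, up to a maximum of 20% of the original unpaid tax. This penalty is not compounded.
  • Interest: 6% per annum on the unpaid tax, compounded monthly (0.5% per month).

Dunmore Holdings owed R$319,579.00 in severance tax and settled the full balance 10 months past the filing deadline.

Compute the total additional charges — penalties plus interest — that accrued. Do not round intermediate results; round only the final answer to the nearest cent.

Penalty: 10 × 1.25% × R$319,579.00 = R$39,947.38… (below the 20% cap of R$63,915.80)
Interest: R$319,579.00 × ((1 + 0.005)^10 − 1) = R$319,579.00 × 0.0511401… = R$16,343.3123…
Penalties + interest = R$39,947.3750 + R$16,343.3123… = R$56,290.69

R$56,290.69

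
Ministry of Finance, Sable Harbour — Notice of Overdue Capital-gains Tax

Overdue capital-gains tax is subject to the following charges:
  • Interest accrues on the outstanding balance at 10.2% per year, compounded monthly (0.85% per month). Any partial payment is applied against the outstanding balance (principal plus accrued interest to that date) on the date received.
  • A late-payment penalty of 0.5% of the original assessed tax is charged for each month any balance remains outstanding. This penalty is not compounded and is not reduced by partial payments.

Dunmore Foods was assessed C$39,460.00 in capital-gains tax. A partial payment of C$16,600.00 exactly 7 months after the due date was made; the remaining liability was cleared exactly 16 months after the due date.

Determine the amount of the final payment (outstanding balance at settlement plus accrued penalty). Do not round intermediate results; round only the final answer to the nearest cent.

Balance at month 7: C$39,460.0000 × (1 + 0.0085)^7 = C$41,868.5961…
After C$16,600.00 payment: C$41,868.5961… − C$16,600.00 = C$25,268.5961…
Balance at month 16: C$25,268.5961… × (1 + 0.0085)^9 = C$27,268.6876…
Penalty: 16 × 0.5% × C$39,460.00 = C$3,156.80
Final settlement = outstanding balance + penalty = C$27,268.6876… + C$3,156.80 = C$30,425.49

C$30,425.49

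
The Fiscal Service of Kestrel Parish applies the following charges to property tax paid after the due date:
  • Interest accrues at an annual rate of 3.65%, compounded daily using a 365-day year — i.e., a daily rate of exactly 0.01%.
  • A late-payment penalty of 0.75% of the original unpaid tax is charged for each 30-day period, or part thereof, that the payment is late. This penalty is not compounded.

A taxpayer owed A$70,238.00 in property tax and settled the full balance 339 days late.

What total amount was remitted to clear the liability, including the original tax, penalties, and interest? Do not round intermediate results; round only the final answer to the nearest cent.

Penalty periods: ⌈339/30⌉ = 12; penalty = 12 × 0.75% × A$70,238.00 = A$6,321.42
Interest: A$70,238.00 × ((1 + 0.0001)^339 − 1) = A$70,238.00 × 0.03447940… = A$2,421.7641…
Total = A$70,238.00 + A$6,321.4200 + A$2,421.7641… = A$78,981.18

A$78,981.18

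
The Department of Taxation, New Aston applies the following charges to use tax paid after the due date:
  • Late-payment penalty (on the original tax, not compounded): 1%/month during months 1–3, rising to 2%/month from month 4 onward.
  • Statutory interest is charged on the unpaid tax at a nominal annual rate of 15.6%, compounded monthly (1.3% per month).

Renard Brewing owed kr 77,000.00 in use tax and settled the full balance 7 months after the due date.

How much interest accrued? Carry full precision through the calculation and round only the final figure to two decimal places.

kr 7,286.27

Interest: kr 77,000.00 × ((1 + 0.013)^7 − 1) = kr 77,000.00 × 0.0946269… = kr 7,286.2715…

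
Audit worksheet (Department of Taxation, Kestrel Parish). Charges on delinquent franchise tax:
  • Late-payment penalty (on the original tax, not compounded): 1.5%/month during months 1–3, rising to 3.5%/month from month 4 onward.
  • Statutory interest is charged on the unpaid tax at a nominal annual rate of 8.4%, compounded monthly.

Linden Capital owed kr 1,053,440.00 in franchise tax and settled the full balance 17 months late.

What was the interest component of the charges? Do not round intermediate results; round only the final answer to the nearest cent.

kr 132,631.32

Interest (8.4%/yr ÷ 12 = 0.7%/month): kr 1,053,440.00 × ((1 + 0.007)^17 − 1) = kr 132,631.3194…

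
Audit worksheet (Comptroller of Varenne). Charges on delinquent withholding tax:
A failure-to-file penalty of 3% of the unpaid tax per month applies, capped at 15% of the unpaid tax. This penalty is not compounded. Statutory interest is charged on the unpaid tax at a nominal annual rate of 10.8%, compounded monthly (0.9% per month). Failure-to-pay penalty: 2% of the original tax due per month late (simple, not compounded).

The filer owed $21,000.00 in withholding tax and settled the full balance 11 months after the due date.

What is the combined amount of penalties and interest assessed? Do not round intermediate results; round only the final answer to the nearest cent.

Failure-to-file: 11 × 3% × $21,000.00 = $6,930.00, capped at 15% × $21,000.00 = $3,150.00
Failure-to-pay penalty = 2% × $21,000.00 × 11 mo = $4,620.00
Interest: $21,000.00 × ((1 + 0.009)^11 − 1) = $21,000.00 × 0.1035775… = $2,175.1270…
Penalties + interest = $7,770.0000 + $2,175.1270… = $9,945.13

$9,945.13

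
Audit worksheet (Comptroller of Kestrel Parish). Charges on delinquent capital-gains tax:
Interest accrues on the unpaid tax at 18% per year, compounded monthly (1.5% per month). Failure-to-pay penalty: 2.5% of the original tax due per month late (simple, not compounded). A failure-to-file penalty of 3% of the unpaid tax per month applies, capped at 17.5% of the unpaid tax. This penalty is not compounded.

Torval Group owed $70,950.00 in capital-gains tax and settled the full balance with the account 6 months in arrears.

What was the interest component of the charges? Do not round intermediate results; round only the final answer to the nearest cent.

$6,629.80

Interest: $70,950.00 × ((1 + 0.015)^6 − 1) = $70,950.00 × 0.0934433… = $6,629.7996…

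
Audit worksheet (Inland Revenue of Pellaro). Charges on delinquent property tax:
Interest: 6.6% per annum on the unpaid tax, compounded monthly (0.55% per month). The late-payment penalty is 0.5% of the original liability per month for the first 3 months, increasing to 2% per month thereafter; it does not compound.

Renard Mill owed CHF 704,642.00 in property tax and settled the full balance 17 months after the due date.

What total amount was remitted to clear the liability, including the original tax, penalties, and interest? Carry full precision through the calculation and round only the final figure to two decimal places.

Penalty, months 1–3: 3 × 0.5% × CHF 704,642.00 = CHF 10,569.63
Penalty, months 4–17: 14 × 2% × CHF 704,642.00 = CHF 197,299.76
Interest: CHF 704,642.00 × ((1 + 0.0055)^17 − 1) = CHF 704,642.00 × 0.0977293… = CHF 68,864.2007…
Total = CHF 704,642.00 + CHF 207,869.3900 + CHF 68,864.2007… = CHF 981,375.59

CHF 981,375.59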